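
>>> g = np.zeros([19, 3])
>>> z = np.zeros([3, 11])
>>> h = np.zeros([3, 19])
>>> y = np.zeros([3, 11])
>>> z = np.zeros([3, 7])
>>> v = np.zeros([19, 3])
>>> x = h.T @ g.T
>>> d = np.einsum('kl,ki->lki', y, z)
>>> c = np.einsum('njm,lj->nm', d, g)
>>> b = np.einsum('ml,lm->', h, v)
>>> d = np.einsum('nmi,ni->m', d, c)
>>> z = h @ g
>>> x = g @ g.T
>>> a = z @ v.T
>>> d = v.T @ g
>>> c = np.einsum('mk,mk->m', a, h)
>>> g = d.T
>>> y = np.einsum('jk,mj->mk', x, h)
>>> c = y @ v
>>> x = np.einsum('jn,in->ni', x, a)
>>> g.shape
(3, 3)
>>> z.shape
(3, 3)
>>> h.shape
(3, 19)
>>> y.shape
(3, 19)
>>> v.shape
(19, 3)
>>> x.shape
(19, 3)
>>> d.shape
(3, 3)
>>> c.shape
(3, 3)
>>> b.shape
()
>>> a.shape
(3, 19)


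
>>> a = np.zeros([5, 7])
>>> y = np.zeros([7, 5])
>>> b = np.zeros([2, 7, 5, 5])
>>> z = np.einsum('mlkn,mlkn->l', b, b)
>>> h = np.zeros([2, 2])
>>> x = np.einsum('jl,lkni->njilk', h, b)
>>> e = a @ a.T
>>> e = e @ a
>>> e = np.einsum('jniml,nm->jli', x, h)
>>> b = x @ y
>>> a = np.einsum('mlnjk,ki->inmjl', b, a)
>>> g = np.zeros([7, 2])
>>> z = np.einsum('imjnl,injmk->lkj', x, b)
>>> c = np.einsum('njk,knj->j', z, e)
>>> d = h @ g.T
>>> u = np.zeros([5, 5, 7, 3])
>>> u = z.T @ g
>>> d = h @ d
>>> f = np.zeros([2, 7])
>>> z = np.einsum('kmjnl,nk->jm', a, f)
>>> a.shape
(7, 5, 5, 2, 2)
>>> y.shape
(7, 5)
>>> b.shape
(5, 2, 5, 2, 5)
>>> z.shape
(5, 5)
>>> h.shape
(2, 2)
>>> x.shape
(5, 2, 5, 2, 7)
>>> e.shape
(5, 7, 5)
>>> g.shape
(7, 2)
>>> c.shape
(5,)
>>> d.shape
(2, 7)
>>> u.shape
(5, 5, 2)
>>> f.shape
(2, 7)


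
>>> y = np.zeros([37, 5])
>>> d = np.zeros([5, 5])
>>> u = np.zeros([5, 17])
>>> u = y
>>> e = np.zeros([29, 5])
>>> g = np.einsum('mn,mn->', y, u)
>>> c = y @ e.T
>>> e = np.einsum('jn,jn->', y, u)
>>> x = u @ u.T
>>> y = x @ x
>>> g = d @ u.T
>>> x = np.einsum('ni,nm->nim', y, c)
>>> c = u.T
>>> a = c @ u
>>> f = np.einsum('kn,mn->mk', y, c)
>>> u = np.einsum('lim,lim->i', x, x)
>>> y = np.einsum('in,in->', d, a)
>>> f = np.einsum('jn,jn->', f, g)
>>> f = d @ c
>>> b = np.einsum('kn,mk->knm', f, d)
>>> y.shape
()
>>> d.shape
(5, 5)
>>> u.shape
(37,)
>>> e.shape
()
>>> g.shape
(5, 37)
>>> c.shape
(5, 37)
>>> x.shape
(37, 37, 29)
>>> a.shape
(5, 5)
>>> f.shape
(5, 37)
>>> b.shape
(5, 37, 5)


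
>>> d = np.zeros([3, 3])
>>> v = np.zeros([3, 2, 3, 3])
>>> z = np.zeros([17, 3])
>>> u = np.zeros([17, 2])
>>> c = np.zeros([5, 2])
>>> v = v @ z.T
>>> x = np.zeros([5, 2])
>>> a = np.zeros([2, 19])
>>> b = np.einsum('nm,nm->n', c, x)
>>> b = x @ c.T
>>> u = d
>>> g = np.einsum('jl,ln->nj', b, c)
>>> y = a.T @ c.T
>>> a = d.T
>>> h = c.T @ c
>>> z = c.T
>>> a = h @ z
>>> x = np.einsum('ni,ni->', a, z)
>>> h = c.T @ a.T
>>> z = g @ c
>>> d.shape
(3, 3)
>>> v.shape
(3, 2, 3, 17)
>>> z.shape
(2, 2)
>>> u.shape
(3, 3)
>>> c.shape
(5, 2)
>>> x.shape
()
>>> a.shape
(2, 5)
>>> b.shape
(5, 5)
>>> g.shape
(2, 5)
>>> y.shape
(19, 5)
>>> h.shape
(2, 2)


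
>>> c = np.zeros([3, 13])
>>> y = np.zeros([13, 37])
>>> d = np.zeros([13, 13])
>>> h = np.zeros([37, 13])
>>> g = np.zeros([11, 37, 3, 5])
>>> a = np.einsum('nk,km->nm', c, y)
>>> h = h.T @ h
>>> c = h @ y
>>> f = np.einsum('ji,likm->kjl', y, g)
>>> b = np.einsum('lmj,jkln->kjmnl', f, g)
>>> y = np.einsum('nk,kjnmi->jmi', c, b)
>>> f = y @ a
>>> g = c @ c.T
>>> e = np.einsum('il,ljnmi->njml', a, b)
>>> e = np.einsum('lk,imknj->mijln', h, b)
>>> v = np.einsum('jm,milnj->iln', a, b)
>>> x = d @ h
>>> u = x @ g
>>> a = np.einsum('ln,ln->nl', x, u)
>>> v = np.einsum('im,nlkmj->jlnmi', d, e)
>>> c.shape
(13, 37)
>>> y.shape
(11, 5, 3)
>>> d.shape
(13, 13)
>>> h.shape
(13, 13)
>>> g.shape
(13, 13)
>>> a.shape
(13, 13)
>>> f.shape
(11, 5, 37)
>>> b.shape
(37, 11, 13, 5, 3)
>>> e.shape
(11, 37, 3, 13, 5)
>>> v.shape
(5, 37, 11, 13, 13)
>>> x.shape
(13, 13)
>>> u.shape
(13, 13)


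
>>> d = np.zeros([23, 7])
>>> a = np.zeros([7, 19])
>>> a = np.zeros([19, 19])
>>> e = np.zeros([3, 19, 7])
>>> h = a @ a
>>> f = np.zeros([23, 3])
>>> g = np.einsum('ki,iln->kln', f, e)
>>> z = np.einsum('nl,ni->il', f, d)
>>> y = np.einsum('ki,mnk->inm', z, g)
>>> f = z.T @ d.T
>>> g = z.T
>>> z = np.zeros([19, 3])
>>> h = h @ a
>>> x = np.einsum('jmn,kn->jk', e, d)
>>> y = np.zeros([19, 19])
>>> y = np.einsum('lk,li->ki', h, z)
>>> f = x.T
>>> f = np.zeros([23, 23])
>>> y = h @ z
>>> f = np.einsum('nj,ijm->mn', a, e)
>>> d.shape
(23, 7)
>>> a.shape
(19, 19)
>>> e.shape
(3, 19, 7)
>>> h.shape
(19, 19)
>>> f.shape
(7, 19)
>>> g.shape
(3, 7)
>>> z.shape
(19, 3)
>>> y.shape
(19, 3)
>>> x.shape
(3, 23)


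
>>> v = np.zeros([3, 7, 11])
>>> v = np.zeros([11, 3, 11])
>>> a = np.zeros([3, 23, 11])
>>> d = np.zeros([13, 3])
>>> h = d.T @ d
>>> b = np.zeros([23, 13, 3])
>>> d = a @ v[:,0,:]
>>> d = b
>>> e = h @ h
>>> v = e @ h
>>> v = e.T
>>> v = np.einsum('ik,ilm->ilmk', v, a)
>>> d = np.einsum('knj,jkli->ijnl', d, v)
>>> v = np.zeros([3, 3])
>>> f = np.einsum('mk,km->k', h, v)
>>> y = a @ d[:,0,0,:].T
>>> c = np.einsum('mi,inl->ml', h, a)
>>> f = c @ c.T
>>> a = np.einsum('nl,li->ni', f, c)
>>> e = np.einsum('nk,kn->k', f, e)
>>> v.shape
(3, 3)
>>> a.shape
(3, 11)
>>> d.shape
(3, 3, 13, 11)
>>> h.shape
(3, 3)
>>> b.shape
(23, 13, 3)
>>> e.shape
(3,)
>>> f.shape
(3, 3)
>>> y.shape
(3, 23, 3)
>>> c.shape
(3, 11)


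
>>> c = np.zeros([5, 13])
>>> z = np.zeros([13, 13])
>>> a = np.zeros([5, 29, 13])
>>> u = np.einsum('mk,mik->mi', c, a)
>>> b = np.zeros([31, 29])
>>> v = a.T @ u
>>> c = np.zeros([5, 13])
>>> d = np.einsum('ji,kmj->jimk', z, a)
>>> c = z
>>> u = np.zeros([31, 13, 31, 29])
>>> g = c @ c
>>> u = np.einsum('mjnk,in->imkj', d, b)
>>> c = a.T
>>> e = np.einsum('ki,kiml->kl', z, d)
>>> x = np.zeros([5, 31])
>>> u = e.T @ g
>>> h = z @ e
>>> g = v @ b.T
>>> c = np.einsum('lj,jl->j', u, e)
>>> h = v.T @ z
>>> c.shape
(13,)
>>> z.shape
(13, 13)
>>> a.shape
(5, 29, 13)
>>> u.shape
(5, 13)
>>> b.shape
(31, 29)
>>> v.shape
(13, 29, 29)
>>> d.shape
(13, 13, 29, 5)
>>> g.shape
(13, 29, 31)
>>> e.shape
(13, 5)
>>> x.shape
(5, 31)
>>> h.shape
(29, 29, 13)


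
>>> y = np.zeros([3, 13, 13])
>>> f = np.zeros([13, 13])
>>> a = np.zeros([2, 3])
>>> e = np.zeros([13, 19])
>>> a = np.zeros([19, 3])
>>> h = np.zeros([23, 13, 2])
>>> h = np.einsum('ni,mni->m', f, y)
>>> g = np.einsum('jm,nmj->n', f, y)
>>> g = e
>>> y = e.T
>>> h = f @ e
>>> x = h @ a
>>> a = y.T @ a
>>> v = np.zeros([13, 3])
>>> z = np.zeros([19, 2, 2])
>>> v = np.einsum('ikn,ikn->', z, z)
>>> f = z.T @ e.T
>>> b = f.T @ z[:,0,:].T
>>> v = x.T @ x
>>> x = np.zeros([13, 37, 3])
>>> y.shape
(19, 13)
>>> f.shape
(2, 2, 13)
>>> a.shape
(13, 3)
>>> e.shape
(13, 19)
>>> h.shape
(13, 19)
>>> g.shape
(13, 19)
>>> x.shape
(13, 37, 3)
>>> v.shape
(3, 3)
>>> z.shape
(19, 2, 2)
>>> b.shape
(13, 2, 19)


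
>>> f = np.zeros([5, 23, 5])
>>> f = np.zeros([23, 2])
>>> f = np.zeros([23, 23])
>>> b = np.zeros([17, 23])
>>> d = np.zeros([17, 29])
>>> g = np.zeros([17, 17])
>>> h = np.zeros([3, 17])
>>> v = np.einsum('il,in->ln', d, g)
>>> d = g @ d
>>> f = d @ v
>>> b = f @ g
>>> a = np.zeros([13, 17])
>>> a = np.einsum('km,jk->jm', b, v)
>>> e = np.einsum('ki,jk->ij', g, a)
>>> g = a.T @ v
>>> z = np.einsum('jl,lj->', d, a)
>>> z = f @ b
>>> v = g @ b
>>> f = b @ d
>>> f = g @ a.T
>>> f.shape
(17, 29)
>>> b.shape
(17, 17)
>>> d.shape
(17, 29)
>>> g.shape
(17, 17)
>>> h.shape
(3, 17)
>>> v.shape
(17, 17)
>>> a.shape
(29, 17)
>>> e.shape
(17, 29)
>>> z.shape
(17, 17)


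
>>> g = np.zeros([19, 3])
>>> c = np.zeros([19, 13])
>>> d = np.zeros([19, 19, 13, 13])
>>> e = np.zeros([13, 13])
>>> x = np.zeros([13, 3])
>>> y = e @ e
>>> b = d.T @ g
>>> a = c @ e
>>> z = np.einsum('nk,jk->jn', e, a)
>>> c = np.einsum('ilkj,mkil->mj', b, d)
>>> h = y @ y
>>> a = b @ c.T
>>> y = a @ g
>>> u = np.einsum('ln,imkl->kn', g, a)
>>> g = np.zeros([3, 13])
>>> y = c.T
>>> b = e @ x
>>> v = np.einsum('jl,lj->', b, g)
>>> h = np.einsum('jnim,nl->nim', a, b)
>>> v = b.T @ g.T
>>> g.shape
(3, 13)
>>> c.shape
(19, 3)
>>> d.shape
(19, 19, 13, 13)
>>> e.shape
(13, 13)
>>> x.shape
(13, 3)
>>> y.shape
(3, 19)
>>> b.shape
(13, 3)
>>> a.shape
(13, 13, 19, 19)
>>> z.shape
(19, 13)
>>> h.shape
(13, 19, 19)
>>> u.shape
(19, 3)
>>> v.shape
(3, 3)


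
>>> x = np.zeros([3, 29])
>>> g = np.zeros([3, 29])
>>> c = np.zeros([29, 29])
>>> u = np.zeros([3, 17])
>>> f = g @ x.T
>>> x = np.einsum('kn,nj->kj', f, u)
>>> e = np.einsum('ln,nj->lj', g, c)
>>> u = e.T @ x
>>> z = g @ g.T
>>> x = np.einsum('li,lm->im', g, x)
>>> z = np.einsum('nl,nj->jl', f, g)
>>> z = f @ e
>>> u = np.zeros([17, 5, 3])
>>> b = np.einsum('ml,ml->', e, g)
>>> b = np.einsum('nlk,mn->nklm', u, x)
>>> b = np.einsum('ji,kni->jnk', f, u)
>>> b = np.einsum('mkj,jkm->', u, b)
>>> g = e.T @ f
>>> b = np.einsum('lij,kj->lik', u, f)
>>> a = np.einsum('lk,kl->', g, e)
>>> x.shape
(29, 17)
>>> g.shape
(29, 3)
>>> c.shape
(29, 29)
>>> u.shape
(17, 5, 3)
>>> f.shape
(3, 3)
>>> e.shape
(3, 29)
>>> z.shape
(3, 29)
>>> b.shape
(17, 5, 3)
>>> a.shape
()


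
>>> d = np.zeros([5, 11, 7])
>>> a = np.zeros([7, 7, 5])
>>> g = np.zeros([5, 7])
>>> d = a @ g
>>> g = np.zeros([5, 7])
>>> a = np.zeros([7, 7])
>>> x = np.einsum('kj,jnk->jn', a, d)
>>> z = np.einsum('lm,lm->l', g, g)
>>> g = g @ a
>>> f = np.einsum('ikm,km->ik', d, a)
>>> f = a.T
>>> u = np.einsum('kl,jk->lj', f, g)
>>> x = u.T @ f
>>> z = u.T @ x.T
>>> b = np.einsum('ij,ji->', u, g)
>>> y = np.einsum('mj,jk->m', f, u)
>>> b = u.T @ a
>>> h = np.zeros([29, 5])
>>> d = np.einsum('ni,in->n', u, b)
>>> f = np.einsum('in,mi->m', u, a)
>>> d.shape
(7,)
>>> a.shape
(7, 7)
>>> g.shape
(5, 7)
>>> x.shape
(5, 7)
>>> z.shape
(5, 5)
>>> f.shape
(7,)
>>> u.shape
(7, 5)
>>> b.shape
(5, 7)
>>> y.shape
(7,)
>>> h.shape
(29, 5)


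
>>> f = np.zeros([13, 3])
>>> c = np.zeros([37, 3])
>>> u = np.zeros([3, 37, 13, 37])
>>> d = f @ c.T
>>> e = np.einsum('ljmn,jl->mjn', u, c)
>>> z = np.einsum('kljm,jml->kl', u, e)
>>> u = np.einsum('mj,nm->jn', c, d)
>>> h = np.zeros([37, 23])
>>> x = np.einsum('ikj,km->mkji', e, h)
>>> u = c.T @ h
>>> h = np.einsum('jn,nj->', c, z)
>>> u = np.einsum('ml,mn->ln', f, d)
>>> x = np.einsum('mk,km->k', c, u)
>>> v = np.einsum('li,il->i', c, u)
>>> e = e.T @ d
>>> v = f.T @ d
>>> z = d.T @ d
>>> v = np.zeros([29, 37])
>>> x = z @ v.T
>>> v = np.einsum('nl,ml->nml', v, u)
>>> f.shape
(13, 3)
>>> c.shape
(37, 3)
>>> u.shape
(3, 37)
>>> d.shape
(13, 37)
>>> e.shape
(37, 37, 37)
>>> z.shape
(37, 37)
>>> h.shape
()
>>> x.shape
(37, 29)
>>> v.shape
(29, 3, 37)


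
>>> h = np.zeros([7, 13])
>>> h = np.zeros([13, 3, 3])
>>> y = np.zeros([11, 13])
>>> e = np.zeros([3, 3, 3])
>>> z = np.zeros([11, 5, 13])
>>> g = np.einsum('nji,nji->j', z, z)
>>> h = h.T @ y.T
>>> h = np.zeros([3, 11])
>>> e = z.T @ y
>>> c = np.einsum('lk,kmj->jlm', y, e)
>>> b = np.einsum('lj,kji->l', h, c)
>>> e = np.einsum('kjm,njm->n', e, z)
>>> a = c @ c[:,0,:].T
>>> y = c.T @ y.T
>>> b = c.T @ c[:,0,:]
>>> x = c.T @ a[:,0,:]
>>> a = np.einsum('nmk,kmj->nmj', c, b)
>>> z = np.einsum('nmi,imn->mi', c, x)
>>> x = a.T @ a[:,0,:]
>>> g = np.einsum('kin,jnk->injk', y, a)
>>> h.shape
(3, 11)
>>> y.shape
(5, 11, 11)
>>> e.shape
(11,)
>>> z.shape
(11, 5)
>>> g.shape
(11, 11, 13, 5)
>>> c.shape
(13, 11, 5)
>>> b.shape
(5, 11, 5)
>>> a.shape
(13, 11, 5)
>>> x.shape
(5, 11, 5)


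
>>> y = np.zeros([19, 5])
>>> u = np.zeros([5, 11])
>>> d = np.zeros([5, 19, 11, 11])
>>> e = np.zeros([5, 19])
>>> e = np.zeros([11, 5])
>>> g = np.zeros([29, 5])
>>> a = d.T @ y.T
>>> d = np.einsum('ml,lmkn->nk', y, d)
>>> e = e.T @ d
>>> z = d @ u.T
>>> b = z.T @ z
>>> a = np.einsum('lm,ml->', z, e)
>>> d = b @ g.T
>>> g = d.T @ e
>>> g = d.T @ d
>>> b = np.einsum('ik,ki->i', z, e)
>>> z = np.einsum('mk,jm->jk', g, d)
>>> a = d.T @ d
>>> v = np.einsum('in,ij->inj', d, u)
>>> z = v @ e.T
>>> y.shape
(19, 5)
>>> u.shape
(5, 11)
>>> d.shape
(5, 29)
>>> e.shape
(5, 11)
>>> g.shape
(29, 29)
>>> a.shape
(29, 29)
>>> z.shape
(5, 29, 5)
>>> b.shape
(11,)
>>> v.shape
(5, 29, 11)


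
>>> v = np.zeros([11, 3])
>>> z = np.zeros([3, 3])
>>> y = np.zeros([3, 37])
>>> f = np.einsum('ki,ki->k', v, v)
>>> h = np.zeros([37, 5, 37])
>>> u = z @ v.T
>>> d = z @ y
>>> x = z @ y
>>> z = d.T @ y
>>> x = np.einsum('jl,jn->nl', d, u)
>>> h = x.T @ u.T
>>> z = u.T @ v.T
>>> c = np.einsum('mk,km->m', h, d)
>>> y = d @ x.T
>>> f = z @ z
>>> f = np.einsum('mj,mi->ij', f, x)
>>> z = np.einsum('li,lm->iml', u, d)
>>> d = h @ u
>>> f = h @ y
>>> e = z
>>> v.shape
(11, 3)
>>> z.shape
(11, 37, 3)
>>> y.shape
(3, 11)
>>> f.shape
(37, 11)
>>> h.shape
(37, 3)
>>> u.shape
(3, 11)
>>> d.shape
(37, 11)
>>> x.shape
(11, 37)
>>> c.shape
(37,)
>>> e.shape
(11, 37, 3)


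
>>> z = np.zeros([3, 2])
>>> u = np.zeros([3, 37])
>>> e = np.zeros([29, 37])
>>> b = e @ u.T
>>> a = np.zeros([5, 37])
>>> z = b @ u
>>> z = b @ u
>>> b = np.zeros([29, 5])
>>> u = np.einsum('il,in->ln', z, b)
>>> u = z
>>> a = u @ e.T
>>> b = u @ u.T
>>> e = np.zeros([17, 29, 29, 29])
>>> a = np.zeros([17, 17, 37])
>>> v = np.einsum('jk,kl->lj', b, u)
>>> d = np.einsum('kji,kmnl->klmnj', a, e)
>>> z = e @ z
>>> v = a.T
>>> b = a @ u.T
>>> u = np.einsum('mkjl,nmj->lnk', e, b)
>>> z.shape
(17, 29, 29, 37)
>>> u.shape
(29, 17, 29)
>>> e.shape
(17, 29, 29, 29)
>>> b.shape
(17, 17, 29)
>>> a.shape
(17, 17, 37)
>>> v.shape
(37, 17, 17)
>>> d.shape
(17, 29, 29, 29, 17)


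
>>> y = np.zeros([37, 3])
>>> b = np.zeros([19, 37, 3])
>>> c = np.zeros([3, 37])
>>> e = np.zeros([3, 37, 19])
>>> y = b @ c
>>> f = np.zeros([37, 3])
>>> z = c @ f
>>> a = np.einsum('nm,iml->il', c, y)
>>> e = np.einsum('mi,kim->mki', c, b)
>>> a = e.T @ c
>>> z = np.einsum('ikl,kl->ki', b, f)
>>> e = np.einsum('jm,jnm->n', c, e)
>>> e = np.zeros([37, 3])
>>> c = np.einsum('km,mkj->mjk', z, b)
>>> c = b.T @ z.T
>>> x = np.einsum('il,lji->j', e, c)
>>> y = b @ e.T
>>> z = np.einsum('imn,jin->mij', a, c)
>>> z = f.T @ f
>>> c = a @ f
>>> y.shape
(19, 37, 37)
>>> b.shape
(19, 37, 3)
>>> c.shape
(37, 19, 3)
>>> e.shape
(37, 3)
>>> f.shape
(37, 3)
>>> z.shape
(3, 3)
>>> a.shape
(37, 19, 37)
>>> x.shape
(37,)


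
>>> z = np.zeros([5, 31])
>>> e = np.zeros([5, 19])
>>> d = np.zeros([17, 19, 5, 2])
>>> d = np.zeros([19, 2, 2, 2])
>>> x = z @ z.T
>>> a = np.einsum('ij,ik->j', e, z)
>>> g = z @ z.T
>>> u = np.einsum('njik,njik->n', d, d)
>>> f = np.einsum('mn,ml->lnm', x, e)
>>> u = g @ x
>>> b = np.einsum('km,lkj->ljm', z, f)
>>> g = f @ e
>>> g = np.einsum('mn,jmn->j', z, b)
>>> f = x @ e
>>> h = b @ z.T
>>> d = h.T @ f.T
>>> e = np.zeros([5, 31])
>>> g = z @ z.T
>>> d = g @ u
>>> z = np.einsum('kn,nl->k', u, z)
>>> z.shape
(5,)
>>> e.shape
(5, 31)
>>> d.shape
(5, 5)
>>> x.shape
(5, 5)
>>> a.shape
(19,)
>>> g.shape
(5, 5)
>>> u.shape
(5, 5)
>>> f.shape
(5, 19)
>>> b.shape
(19, 5, 31)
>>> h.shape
(19, 5, 5)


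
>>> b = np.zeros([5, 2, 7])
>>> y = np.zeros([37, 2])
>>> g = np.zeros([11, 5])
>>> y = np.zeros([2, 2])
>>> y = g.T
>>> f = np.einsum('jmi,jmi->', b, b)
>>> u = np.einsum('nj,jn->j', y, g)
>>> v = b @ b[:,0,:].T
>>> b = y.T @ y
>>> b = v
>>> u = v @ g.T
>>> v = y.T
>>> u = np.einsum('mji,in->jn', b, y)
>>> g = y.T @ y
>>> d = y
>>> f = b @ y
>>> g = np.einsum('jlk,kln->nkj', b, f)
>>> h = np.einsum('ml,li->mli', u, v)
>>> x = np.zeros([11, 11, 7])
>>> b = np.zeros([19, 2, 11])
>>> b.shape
(19, 2, 11)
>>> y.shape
(5, 11)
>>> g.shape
(11, 5, 5)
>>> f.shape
(5, 2, 11)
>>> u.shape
(2, 11)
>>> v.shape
(11, 5)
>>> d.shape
(5, 11)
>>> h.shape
(2, 11, 5)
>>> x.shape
(11, 11, 7)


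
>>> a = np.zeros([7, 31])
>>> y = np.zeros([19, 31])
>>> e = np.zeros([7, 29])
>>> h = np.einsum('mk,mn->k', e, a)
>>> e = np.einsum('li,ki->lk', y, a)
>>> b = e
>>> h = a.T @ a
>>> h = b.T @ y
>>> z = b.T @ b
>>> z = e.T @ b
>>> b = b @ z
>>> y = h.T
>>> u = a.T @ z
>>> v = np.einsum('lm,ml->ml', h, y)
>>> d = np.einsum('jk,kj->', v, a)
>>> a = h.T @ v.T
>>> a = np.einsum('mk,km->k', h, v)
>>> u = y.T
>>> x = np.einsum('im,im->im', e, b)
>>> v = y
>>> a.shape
(31,)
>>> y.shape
(31, 7)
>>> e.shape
(19, 7)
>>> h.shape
(7, 31)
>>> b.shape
(19, 7)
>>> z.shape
(7, 7)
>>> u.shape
(7, 31)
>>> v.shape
(31, 7)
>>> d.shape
()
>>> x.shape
(19, 7)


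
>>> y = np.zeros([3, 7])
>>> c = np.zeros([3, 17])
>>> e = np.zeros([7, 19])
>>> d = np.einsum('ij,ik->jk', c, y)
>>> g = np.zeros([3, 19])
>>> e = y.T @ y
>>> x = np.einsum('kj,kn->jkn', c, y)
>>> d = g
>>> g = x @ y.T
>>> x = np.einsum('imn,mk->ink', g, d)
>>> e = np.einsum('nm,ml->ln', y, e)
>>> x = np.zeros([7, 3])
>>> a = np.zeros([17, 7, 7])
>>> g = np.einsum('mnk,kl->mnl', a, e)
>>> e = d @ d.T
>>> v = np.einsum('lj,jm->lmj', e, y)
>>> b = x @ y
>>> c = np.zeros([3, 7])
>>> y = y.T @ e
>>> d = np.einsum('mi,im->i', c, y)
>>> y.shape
(7, 3)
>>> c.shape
(3, 7)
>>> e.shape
(3, 3)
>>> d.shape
(7,)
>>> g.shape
(17, 7, 3)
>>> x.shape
(7, 3)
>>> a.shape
(17, 7, 7)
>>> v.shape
(3, 7, 3)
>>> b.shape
(7, 7)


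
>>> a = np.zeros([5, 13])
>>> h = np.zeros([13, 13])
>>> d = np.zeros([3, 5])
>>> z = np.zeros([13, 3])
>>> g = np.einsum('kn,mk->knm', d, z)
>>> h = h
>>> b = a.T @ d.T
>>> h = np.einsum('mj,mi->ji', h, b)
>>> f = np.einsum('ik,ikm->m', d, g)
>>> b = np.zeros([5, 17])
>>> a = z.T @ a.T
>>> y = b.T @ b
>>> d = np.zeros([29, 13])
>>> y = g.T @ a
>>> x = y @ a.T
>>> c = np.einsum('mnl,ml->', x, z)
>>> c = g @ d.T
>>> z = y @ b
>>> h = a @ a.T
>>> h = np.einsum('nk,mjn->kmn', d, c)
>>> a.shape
(3, 5)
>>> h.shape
(13, 3, 29)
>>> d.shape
(29, 13)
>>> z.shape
(13, 5, 17)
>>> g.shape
(3, 5, 13)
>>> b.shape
(5, 17)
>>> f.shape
(13,)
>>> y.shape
(13, 5, 5)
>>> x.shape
(13, 5, 3)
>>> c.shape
(3, 5, 29)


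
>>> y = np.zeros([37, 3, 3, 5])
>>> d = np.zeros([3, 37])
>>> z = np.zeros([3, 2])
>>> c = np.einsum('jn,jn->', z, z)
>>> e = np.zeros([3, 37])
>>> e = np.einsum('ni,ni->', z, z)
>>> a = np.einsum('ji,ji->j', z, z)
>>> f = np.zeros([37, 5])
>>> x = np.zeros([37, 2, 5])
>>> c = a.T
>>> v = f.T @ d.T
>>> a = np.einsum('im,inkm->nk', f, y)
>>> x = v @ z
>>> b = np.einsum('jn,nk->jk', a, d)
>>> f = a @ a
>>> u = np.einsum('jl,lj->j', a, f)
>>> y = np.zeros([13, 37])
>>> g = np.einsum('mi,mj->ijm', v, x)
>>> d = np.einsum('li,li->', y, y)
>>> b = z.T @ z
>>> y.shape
(13, 37)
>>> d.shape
()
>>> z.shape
(3, 2)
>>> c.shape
(3,)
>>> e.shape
()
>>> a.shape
(3, 3)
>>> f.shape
(3, 3)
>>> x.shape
(5, 2)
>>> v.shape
(5, 3)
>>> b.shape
(2, 2)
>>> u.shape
(3,)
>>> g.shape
(3, 2, 5)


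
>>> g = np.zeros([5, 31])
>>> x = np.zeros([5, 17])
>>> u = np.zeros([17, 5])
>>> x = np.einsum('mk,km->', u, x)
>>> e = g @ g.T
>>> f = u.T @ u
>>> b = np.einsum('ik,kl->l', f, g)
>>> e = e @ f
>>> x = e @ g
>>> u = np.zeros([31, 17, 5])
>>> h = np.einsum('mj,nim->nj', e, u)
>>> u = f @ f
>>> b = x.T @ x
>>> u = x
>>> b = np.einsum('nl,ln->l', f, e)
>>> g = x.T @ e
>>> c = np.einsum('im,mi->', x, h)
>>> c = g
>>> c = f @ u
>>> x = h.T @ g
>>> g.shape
(31, 5)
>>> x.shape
(5, 5)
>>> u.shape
(5, 31)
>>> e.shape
(5, 5)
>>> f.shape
(5, 5)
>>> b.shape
(5,)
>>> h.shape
(31, 5)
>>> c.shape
(5, 31)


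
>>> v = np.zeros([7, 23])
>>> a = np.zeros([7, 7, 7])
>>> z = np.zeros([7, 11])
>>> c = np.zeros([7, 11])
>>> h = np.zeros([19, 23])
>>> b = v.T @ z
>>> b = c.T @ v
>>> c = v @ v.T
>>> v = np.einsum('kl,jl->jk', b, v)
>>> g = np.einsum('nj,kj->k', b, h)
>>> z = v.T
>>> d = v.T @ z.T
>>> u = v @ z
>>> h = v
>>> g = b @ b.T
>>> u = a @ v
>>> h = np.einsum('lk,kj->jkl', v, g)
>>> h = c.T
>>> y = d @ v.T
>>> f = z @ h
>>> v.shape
(7, 11)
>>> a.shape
(7, 7, 7)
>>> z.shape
(11, 7)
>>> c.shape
(7, 7)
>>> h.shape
(7, 7)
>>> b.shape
(11, 23)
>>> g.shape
(11, 11)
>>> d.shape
(11, 11)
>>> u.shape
(7, 7, 11)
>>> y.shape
(11, 7)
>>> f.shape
(11, 7)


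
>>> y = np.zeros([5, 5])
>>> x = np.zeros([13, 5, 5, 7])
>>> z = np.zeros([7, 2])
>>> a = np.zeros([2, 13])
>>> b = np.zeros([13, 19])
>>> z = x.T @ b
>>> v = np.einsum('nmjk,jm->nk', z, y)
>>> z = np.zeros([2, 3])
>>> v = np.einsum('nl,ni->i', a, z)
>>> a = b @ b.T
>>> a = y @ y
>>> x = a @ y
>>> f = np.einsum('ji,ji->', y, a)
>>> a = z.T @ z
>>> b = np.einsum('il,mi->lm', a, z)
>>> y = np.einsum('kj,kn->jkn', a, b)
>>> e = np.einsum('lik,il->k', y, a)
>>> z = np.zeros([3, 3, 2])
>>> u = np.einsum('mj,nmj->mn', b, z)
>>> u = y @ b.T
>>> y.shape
(3, 3, 2)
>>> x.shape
(5, 5)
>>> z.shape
(3, 3, 2)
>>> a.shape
(3, 3)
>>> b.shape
(3, 2)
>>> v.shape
(3,)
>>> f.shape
()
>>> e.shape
(2,)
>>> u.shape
(3, 3, 3)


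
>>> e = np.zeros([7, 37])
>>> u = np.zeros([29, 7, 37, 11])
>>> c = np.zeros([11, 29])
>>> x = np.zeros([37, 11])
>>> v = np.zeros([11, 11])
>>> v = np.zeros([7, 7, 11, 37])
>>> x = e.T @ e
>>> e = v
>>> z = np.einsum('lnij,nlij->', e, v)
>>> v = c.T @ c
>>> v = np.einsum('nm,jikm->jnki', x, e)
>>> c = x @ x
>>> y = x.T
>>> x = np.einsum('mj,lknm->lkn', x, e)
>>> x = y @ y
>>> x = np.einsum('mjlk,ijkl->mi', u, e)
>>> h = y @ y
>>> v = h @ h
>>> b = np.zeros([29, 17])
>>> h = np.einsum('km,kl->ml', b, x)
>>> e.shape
(7, 7, 11, 37)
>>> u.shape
(29, 7, 37, 11)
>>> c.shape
(37, 37)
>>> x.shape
(29, 7)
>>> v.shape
(37, 37)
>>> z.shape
()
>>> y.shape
(37, 37)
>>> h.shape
(17, 7)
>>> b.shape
(29, 17)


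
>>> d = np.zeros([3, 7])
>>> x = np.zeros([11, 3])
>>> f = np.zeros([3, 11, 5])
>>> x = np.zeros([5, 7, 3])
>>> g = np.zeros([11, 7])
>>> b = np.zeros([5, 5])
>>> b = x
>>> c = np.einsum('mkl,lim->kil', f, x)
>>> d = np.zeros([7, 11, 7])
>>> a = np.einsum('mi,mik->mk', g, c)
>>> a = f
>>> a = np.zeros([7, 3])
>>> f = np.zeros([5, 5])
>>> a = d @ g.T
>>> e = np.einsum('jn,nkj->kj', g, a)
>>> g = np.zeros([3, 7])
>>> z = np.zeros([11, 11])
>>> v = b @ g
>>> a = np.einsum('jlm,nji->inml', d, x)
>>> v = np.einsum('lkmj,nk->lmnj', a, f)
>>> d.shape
(7, 11, 7)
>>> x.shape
(5, 7, 3)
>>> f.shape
(5, 5)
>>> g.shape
(3, 7)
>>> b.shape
(5, 7, 3)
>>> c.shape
(11, 7, 5)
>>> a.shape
(3, 5, 7, 11)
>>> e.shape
(11, 11)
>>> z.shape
(11, 11)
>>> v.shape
(3, 7, 5, 11)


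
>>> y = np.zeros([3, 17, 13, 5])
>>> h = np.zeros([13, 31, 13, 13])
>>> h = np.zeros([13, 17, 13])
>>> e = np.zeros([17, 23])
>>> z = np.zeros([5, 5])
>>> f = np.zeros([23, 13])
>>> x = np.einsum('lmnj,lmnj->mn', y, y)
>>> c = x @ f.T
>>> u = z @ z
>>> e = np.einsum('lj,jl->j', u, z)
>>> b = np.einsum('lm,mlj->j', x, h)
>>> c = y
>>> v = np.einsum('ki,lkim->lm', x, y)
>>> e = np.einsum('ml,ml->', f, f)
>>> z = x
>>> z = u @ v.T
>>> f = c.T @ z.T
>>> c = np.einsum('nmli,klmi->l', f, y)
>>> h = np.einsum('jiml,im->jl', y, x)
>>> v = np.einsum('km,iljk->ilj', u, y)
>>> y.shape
(3, 17, 13, 5)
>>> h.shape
(3, 5)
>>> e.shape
()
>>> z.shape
(5, 3)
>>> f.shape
(5, 13, 17, 5)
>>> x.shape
(17, 13)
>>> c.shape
(17,)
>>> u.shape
(5, 5)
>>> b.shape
(13,)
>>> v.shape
(3, 17, 13)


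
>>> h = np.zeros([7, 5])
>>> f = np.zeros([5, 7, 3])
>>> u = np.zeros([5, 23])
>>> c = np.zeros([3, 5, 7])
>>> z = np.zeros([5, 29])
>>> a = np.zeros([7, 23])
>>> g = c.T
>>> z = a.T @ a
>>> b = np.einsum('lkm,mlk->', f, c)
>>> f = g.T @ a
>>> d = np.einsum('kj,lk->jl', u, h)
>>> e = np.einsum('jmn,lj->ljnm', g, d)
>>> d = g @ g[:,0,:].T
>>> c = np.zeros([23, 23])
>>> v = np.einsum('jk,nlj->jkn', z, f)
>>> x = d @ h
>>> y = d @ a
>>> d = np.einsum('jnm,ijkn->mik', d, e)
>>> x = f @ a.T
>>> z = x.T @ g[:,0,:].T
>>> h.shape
(7, 5)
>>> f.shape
(3, 5, 23)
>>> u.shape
(5, 23)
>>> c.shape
(23, 23)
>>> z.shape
(7, 5, 7)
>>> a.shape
(7, 23)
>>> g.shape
(7, 5, 3)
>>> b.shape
()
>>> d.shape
(7, 23, 3)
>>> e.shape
(23, 7, 3, 5)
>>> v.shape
(23, 23, 3)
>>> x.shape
(3, 5, 7)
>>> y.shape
(7, 5, 23)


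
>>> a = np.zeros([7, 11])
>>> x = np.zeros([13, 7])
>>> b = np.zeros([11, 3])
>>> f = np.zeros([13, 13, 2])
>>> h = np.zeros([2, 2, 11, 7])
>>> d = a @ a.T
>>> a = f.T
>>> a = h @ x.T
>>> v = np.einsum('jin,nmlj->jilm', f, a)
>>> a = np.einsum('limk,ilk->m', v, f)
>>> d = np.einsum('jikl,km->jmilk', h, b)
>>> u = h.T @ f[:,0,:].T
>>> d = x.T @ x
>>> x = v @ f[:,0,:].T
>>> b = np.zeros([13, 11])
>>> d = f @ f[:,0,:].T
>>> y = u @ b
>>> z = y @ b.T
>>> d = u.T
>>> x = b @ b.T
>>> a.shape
(11,)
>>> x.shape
(13, 13)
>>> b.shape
(13, 11)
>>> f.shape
(13, 13, 2)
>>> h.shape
(2, 2, 11, 7)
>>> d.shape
(13, 2, 11, 7)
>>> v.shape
(13, 13, 11, 2)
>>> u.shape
(7, 11, 2, 13)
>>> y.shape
(7, 11, 2, 11)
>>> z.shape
(7, 11, 2, 13)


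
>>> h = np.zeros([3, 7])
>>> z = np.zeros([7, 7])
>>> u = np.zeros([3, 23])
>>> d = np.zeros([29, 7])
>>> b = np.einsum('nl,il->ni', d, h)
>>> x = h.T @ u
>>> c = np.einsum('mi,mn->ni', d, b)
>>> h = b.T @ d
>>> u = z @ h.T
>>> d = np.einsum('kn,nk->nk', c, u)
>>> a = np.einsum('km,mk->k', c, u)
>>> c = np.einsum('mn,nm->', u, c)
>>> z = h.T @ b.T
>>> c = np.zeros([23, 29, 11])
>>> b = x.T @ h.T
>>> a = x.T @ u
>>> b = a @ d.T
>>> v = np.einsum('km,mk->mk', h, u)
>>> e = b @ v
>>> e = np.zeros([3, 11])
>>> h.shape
(3, 7)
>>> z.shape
(7, 29)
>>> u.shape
(7, 3)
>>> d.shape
(7, 3)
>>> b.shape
(23, 7)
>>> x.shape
(7, 23)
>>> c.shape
(23, 29, 11)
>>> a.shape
(23, 3)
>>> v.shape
(7, 3)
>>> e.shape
(3, 11)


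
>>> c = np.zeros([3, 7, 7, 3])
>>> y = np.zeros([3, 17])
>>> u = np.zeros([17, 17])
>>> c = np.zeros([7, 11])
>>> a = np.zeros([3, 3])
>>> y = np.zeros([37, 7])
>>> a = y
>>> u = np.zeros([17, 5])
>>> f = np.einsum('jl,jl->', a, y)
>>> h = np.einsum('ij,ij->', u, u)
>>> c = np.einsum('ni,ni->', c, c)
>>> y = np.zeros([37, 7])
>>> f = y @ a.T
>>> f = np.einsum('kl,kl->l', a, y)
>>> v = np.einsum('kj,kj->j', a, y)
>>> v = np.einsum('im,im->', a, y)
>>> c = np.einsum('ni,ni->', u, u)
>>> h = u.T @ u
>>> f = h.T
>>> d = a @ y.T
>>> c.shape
()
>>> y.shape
(37, 7)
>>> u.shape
(17, 5)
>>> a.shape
(37, 7)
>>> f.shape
(5, 5)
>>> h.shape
(5, 5)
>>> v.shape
()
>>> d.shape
(37, 37)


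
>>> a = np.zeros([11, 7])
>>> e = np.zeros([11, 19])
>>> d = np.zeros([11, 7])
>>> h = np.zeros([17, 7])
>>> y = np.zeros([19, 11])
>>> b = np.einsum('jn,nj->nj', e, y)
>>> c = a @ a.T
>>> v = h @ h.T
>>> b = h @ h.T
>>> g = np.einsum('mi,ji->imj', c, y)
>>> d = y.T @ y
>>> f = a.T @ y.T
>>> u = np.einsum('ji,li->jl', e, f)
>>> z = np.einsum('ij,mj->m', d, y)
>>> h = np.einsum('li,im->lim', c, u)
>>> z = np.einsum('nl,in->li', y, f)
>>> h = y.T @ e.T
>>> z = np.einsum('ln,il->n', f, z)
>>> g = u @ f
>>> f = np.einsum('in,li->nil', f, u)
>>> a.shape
(11, 7)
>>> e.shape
(11, 19)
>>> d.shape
(11, 11)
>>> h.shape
(11, 11)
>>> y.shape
(19, 11)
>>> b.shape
(17, 17)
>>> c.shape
(11, 11)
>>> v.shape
(17, 17)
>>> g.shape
(11, 19)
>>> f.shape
(19, 7, 11)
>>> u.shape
(11, 7)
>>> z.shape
(19,)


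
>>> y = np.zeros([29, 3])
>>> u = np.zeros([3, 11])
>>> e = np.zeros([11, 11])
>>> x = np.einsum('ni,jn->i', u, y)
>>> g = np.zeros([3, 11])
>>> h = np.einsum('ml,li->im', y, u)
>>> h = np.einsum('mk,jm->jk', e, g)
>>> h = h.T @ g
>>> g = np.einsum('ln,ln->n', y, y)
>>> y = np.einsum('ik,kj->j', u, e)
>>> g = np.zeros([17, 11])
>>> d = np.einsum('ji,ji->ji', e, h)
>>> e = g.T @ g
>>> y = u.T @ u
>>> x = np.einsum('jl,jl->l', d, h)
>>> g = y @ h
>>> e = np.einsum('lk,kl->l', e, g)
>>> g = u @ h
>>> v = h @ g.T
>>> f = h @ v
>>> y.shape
(11, 11)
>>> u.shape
(3, 11)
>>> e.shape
(11,)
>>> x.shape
(11,)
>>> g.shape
(3, 11)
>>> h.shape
(11, 11)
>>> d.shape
(11, 11)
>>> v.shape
(11, 3)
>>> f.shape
(11, 3)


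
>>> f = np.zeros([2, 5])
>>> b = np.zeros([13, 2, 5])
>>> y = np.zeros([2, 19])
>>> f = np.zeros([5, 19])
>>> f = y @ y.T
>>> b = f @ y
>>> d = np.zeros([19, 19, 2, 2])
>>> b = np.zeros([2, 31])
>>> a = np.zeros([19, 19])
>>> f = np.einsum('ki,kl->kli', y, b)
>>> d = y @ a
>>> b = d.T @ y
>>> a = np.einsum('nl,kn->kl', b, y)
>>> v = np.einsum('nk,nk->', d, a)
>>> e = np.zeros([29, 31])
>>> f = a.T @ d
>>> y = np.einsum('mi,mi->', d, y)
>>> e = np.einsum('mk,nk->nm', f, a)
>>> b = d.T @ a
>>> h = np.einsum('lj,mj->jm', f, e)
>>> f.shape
(19, 19)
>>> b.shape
(19, 19)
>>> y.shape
()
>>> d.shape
(2, 19)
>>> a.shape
(2, 19)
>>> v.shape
()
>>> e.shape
(2, 19)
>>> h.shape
(19, 2)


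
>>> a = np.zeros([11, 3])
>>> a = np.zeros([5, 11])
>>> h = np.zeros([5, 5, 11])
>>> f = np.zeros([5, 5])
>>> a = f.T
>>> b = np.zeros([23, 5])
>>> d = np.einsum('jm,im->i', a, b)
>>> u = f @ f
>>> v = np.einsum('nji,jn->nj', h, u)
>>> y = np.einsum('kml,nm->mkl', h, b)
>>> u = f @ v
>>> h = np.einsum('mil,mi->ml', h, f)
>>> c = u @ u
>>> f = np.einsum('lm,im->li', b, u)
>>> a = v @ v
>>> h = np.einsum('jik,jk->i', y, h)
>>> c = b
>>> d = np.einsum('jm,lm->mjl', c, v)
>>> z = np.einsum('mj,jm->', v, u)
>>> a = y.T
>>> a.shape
(11, 5, 5)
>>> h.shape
(5,)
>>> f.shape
(23, 5)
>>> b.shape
(23, 5)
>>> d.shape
(5, 23, 5)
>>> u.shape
(5, 5)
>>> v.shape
(5, 5)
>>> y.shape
(5, 5, 11)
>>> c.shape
(23, 5)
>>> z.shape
()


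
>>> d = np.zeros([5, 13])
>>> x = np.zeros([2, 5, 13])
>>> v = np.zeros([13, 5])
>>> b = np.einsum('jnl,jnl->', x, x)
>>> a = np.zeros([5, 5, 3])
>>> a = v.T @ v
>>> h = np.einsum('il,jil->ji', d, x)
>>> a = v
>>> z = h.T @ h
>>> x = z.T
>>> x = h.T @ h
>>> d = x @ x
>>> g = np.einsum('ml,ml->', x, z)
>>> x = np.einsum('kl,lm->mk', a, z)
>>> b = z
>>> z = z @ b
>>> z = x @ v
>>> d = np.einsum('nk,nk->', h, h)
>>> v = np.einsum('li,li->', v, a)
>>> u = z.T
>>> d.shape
()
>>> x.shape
(5, 13)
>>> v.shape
()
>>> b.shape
(5, 5)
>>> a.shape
(13, 5)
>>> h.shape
(2, 5)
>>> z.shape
(5, 5)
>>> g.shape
()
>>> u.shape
(5, 5)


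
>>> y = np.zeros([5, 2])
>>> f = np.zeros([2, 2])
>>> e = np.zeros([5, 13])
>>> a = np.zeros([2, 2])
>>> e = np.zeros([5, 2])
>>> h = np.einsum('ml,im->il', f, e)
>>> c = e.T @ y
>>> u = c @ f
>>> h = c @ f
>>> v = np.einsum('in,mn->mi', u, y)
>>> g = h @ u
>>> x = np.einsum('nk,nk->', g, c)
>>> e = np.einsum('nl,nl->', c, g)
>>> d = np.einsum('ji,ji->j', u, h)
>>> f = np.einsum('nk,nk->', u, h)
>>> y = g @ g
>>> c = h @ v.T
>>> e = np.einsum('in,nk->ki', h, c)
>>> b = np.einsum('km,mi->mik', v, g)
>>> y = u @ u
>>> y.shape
(2, 2)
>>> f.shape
()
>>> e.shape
(5, 2)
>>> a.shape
(2, 2)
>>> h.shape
(2, 2)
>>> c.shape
(2, 5)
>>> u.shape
(2, 2)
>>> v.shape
(5, 2)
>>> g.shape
(2, 2)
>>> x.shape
()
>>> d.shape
(2,)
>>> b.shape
(2, 2, 5)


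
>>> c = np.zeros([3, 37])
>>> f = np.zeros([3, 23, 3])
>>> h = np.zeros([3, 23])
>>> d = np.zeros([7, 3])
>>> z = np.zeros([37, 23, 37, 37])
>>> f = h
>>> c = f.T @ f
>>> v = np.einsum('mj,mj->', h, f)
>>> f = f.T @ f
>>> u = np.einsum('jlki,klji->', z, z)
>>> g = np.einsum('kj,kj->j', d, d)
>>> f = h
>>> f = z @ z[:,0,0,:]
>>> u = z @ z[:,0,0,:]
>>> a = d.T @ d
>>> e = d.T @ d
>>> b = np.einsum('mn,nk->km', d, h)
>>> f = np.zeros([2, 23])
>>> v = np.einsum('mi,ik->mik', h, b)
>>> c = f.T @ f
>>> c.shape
(23, 23)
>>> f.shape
(2, 23)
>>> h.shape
(3, 23)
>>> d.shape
(7, 3)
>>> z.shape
(37, 23, 37, 37)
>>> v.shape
(3, 23, 7)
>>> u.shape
(37, 23, 37, 37)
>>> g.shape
(3,)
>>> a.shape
(3, 3)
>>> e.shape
(3, 3)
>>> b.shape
(23, 7)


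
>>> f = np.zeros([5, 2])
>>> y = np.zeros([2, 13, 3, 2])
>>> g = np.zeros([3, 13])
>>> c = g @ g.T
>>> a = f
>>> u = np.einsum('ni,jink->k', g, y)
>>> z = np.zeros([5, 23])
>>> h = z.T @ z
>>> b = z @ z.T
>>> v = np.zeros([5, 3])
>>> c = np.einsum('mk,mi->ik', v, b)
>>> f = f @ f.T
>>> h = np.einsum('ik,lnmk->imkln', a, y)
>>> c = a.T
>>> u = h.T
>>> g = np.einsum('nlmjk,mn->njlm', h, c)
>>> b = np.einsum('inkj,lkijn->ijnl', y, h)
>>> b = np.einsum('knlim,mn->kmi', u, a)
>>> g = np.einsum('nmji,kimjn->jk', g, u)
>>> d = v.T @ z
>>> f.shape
(5, 5)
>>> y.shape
(2, 13, 3, 2)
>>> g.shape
(3, 13)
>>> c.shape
(2, 5)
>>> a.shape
(5, 2)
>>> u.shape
(13, 2, 2, 3, 5)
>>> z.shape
(5, 23)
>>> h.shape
(5, 3, 2, 2, 13)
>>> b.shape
(13, 5, 3)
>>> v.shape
(5, 3)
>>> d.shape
(3, 23)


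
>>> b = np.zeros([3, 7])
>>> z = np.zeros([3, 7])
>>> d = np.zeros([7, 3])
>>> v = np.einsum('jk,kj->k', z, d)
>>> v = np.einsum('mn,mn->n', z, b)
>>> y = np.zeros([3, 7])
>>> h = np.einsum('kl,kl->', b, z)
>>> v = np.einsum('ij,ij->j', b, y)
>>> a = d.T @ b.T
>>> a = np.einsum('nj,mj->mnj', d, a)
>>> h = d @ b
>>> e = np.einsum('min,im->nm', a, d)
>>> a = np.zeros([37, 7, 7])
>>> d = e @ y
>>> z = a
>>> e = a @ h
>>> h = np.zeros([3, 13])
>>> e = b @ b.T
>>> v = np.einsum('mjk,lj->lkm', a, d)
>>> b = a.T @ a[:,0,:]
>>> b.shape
(7, 7, 7)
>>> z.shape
(37, 7, 7)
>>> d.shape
(3, 7)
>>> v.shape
(3, 7, 37)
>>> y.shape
(3, 7)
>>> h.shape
(3, 13)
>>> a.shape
(37, 7, 7)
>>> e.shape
(3, 3)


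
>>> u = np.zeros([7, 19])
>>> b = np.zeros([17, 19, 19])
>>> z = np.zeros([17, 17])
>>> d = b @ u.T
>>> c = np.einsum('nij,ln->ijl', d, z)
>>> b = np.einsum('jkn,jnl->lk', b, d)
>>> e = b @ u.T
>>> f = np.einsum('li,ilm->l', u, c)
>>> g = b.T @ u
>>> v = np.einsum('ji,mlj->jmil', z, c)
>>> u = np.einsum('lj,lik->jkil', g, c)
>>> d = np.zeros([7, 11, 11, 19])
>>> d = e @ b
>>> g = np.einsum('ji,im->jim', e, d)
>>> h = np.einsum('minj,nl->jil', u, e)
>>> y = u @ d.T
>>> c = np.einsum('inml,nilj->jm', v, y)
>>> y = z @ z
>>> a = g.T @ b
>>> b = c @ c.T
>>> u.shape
(19, 17, 7, 19)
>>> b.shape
(7, 7)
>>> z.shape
(17, 17)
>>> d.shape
(7, 19)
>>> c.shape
(7, 17)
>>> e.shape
(7, 7)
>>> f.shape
(7,)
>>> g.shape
(7, 7, 19)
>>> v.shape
(17, 19, 17, 7)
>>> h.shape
(19, 17, 7)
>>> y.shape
(17, 17)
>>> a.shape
(19, 7, 19)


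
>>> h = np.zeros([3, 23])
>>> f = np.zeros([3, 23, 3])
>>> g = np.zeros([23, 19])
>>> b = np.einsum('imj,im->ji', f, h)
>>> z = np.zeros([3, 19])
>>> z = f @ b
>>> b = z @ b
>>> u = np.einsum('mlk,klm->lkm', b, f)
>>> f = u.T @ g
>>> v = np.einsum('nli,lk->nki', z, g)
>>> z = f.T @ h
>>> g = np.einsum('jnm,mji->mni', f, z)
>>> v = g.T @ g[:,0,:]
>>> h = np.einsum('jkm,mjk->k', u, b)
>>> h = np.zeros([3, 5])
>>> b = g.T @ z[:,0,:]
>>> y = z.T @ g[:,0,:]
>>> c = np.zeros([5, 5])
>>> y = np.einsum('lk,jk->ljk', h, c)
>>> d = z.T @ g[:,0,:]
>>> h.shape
(3, 5)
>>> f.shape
(3, 3, 19)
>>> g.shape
(19, 3, 23)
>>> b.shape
(23, 3, 23)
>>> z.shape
(19, 3, 23)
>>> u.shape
(23, 3, 3)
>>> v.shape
(23, 3, 23)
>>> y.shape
(3, 5, 5)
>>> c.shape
(5, 5)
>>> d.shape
(23, 3, 23)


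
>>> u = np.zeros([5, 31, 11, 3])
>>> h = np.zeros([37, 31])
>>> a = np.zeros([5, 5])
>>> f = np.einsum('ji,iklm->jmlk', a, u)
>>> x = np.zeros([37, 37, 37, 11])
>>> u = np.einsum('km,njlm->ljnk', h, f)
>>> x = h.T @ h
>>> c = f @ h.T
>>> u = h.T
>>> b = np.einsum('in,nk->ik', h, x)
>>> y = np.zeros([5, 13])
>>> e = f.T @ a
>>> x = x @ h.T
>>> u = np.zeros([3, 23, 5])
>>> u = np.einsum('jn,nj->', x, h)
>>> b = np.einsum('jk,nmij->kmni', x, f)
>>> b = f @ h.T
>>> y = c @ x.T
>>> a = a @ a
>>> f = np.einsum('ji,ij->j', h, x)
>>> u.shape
()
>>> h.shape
(37, 31)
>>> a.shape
(5, 5)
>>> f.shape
(37,)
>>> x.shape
(31, 37)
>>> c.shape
(5, 3, 11, 37)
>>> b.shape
(5, 3, 11, 37)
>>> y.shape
(5, 3, 11, 31)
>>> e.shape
(31, 11, 3, 5)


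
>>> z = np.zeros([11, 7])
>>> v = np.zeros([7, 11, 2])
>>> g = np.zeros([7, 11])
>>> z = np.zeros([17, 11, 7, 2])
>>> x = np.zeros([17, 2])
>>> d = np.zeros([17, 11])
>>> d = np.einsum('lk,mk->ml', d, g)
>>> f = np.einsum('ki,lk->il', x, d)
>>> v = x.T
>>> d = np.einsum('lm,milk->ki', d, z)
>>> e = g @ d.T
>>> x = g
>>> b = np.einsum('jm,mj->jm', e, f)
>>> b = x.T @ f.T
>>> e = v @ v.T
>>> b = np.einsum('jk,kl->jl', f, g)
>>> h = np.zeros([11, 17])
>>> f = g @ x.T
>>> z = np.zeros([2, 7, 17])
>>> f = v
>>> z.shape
(2, 7, 17)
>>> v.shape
(2, 17)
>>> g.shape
(7, 11)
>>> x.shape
(7, 11)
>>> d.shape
(2, 11)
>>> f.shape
(2, 17)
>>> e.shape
(2, 2)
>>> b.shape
(2, 11)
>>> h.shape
(11, 17)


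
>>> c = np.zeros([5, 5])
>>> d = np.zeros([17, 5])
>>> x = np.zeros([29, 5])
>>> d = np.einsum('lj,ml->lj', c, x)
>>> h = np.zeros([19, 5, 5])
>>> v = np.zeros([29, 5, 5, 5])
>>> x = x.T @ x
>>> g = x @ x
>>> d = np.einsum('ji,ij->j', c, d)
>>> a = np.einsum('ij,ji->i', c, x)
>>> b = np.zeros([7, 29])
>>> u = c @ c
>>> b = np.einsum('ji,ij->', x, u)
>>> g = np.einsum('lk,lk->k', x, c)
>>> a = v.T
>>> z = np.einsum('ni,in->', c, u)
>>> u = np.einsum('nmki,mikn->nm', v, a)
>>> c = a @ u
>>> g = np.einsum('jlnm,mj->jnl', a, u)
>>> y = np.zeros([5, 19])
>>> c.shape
(5, 5, 5, 5)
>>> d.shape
(5,)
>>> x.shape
(5, 5)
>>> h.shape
(19, 5, 5)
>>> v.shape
(29, 5, 5, 5)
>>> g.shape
(5, 5, 5)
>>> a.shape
(5, 5, 5, 29)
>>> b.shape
()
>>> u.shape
(29, 5)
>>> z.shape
()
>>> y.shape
(5, 19)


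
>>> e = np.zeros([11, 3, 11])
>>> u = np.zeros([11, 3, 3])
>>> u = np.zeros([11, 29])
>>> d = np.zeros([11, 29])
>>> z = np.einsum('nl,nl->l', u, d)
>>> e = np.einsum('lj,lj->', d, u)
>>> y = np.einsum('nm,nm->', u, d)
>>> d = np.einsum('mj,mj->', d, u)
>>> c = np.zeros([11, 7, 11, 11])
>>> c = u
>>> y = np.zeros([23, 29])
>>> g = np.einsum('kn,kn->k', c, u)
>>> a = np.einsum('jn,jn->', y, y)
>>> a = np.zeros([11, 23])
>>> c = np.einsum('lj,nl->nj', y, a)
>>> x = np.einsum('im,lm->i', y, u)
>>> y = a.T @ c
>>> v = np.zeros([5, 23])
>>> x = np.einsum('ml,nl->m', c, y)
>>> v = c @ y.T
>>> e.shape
()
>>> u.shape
(11, 29)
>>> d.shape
()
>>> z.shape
(29,)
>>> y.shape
(23, 29)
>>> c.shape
(11, 29)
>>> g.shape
(11,)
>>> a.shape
(11, 23)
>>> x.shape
(11,)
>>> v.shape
(11, 23)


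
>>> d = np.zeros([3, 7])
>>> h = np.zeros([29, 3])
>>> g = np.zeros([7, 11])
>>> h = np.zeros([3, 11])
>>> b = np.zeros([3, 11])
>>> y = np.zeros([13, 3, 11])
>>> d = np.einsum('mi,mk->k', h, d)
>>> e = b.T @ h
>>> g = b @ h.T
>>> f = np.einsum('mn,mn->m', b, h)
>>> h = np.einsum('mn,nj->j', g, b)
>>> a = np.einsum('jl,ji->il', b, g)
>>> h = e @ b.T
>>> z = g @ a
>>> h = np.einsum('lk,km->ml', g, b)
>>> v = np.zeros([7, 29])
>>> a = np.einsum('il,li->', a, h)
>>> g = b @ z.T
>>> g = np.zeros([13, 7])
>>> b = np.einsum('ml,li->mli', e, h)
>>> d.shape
(7,)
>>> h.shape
(11, 3)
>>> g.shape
(13, 7)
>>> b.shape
(11, 11, 3)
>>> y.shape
(13, 3, 11)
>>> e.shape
(11, 11)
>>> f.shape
(3,)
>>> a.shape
()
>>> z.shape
(3, 11)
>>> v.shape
(7, 29)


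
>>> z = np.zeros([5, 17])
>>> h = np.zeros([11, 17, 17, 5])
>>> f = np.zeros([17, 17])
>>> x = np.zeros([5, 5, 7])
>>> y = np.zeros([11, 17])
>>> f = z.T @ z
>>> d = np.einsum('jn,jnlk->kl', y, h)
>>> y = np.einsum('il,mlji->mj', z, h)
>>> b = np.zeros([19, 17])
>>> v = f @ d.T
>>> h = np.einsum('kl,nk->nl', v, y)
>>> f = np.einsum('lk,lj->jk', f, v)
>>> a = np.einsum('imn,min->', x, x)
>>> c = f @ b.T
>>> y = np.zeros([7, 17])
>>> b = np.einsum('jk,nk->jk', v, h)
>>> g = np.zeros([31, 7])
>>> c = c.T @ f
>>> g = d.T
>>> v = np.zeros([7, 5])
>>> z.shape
(5, 17)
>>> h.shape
(11, 5)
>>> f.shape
(5, 17)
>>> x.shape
(5, 5, 7)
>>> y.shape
(7, 17)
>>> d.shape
(5, 17)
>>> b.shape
(17, 5)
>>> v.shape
(7, 5)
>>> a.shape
()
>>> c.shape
(19, 17)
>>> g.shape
(17, 5)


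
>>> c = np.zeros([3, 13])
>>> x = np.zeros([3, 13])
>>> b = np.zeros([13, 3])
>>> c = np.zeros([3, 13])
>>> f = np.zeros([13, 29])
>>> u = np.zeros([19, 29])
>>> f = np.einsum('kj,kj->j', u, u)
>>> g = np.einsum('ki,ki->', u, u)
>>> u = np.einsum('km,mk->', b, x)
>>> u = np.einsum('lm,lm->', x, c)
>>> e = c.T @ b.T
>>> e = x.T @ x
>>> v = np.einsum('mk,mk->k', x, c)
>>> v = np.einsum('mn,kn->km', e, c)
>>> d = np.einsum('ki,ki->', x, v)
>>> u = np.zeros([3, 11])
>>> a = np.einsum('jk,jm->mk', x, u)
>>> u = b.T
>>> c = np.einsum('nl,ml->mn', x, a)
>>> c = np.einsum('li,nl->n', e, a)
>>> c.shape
(11,)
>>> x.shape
(3, 13)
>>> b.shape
(13, 3)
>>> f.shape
(29,)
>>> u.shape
(3, 13)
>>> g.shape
()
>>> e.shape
(13, 13)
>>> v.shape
(3, 13)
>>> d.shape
()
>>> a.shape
(11, 13)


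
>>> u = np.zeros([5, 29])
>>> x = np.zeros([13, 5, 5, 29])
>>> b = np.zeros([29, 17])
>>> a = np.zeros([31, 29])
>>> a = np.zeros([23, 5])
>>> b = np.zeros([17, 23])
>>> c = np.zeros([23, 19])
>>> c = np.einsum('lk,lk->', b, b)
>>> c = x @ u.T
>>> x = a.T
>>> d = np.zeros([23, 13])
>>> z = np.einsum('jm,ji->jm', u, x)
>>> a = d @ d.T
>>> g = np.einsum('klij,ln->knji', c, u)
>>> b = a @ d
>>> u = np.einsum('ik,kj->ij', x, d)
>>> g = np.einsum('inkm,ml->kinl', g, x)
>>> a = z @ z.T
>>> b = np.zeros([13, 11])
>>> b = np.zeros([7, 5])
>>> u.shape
(5, 13)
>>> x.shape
(5, 23)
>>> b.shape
(7, 5)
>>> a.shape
(5, 5)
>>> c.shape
(13, 5, 5, 5)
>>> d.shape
(23, 13)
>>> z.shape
(5, 29)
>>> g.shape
(5, 13, 29, 23)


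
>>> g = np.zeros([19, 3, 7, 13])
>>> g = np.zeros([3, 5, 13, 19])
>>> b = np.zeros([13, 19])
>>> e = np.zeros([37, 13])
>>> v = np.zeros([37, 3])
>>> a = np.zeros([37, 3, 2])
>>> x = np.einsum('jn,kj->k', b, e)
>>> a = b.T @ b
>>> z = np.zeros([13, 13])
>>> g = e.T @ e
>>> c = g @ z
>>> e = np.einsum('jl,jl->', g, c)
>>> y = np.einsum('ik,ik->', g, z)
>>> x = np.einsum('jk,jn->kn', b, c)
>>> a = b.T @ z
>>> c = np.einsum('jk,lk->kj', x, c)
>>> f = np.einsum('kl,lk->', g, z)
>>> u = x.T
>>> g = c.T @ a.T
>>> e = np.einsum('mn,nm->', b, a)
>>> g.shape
(19, 19)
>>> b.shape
(13, 19)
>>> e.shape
()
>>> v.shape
(37, 3)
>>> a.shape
(19, 13)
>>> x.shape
(19, 13)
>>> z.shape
(13, 13)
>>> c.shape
(13, 19)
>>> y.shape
()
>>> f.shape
()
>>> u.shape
(13, 19)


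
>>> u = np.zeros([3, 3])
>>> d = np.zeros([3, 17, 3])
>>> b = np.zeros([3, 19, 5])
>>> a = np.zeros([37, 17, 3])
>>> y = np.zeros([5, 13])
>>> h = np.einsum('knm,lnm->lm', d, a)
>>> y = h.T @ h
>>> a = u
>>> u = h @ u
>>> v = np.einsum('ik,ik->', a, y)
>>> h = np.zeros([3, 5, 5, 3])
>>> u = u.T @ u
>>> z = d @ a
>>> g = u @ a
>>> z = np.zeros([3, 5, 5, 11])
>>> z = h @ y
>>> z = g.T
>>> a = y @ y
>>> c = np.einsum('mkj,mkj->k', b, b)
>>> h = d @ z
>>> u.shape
(3, 3)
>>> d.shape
(3, 17, 3)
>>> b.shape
(3, 19, 5)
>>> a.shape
(3, 3)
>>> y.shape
(3, 3)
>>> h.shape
(3, 17, 3)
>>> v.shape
()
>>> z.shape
(3, 3)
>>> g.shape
(3, 3)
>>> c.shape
(19,)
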